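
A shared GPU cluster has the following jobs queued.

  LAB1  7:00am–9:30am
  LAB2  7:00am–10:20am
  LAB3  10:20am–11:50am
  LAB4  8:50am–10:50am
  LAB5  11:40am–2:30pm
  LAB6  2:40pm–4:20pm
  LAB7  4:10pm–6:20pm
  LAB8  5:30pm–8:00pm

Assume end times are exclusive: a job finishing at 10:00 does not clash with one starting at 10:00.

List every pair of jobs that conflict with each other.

LAB1 & LAB2, LAB1 & LAB4, LAB2 & LAB4, LAB3 & LAB4, LAB3 & LAB5, LAB6 & LAB7, LAB7 & LAB8

Sorted by start: LAB1, LAB2, LAB4, LAB3, LAB5, LAB6, LAB7, LAB8.
LAB2 starts before LAB1 ends → LAB1 and LAB2 overlap.
LAB4 starts before LAB1 ends → LAB1 and LAB4 overlap.
LAB3 starts after LAB1 ends — done with LAB1.
LAB4 starts before LAB2 ends → LAB2 and LAB4 overlap.
LAB3 starts exactly when LAB2 ends (back-to-back, no overlap) — done with LAB2.
LAB3 starts before LAB4 ends → LAB4 and LAB3 overlap.
LAB5 starts after LAB4 ends — done with LAB4.
LAB5 starts before LAB3 ends → LAB3 and LAB5 overlap.
LAB6 starts after LAB3 ends — done with LAB3.
LAB6 starts after LAB5 ends — done with LAB5.
LAB7 starts before LAB6 ends → LAB6 and LAB7 overlap.
LAB8 starts after LAB6 ends.
LAB8 starts before LAB7 ends → LAB7 and LAB8 overlap.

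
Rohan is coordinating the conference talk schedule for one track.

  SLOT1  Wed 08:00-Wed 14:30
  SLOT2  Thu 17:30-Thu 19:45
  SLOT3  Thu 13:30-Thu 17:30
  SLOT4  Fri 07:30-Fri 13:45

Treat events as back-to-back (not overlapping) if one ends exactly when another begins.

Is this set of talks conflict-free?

Yes

Sorted by start: SLOT1, SLOT3, SLOT2, SLOT4.
SLOT3 starts after SLOT1 ends — done with SLOT1.
SLOT2 starts exactly when SLOT3 ends (back-to-back, no overlap) — done with SLOT3.
SLOT4 starts after SLOT2 ends.
Every pair is clear; the schedule has no overlaps.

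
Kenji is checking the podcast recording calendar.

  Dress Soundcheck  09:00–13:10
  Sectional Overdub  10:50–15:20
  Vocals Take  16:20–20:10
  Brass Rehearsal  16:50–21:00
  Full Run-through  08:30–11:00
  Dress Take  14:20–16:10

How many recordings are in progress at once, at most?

3

Sort all start/end points and keep a running count:
08:30 start Full Run-through → 1
09:00 start Dress Soundcheck → 2
10:50 start Sectional Overdub → 3
11:00 end Full Run-through → 2
13:10 end Dress Soundcheck → 1
14:20 start Dress Take → 2
15:20 end Sectional Overdub → 1
16:10 end Dress Take → 0
16:20 start Vocals Take → 1
16:50 start Brass Rehearsal → 2
20:10 end Vocals Take → 1
21:00 end Brass Rehearsal → 0
Peak is 3, at 10:50 (Dress Soundcheck, Full Run-through, Sectional Overdub).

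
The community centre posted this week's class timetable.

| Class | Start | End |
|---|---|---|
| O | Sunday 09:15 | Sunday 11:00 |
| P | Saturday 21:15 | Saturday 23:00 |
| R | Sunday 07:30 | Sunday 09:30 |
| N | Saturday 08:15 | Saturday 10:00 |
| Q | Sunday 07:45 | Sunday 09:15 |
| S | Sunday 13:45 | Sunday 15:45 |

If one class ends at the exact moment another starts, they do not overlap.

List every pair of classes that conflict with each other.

Sorted by start: N, P, R, Q, O, S.
P starts after N ends; N is clear from here.
R starts after P ends; P is clear from here.
Q starts before R ends → R and Q overlap.
O starts before R ends → R and O overlap.
S starts after R ends.
O starts exactly when Q ends (back-to-back, no overlap); Q is clear from here.
S starts after O ends.

O & R, Q & R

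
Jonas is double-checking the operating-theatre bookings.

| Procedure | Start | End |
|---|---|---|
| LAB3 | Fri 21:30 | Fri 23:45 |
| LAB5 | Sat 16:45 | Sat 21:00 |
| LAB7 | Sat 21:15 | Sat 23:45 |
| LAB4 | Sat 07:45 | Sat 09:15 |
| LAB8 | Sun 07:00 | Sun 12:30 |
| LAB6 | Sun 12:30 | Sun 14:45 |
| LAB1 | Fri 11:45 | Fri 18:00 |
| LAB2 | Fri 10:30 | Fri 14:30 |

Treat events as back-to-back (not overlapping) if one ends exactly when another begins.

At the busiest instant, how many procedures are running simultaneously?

2

Sort all start/end points and keep a running count:
Fri 10:30 start LAB2 → 1
Fri 11:45 start LAB1 → 2
Fri 14:30 end LAB2 → 1
Fri 18:00 end LAB1 → 0
Fri 21:30 start LAB3 → 1
Fri 23:45 end LAB3 → 0
Sat 07:45 start LAB4 → 1
Sat 09:15 end LAB4 → 0
Sat 16:45 start LAB5 → 1
Sat 21:00 end LAB5 → 0
Sat 21:15 start LAB7 → 1
Sat 23:45 end LAB7 → 0
Sun 07:00 start LAB8 → 1
Sun 12:30 end LAB8 → 0
Sun 12:30 start LAB6 → 1
Sun 14:45 end LAB6 → 0
Peak is 2, at Fri 11:45 (LAB1, LAB2).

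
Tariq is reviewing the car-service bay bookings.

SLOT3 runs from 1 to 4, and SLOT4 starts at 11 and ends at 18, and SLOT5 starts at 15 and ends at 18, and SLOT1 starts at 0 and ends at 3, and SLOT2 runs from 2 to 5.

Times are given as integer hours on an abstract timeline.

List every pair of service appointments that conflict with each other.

Sorted by start: SLOT1, SLOT3, SLOT2, SLOT4, SLOT5.
SLOT3 starts before SLOT1 ends → SLOT1 and SLOT3 overlap.
SLOT2 starts before SLOT1 ends → SLOT1 and SLOT2 overlap.
SLOT4 starts after SLOT1 ends; SLOT1 is clear from here.
SLOT2 starts before SLOT3 ends → SLOT3 and SLOT2 overlap.
SLOT4 starts after SLOT3 ends; SLOT3 is clear from here.
SLOT4 starts after SLOT2 ends; SLOT2 is clear from here.
SLOT5 starts before SLOT4 ends → SLOT4 and SLOT5 overlap.

SLOT1 & SLOT2, SLOT1 & SLOT3, SLOT2 & SLOT3, SLOT4 & SLOT5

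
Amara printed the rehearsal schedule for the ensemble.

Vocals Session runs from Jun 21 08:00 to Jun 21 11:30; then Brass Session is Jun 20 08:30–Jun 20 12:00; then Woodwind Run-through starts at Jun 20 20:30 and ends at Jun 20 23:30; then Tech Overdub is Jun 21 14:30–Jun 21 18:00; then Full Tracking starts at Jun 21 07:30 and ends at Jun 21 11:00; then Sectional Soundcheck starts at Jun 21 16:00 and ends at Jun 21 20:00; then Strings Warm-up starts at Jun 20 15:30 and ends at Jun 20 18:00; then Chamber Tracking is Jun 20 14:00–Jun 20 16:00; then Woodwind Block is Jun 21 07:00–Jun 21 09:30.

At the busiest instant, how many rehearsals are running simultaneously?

Sort all start/end points and keep a running count:
Jun 20 08:30 start Brass Session → 1
Jun 20 12:00 end Brass Session → 0
Jun 20 14:00 start Chamber Tracking → 1
Jun 20 15:30 start Strings Warm-up → 2
Jun 20 16:00 end Chamber Tracking → 1
Jun 20 18:00 end Strings Warm-up → 0
Jun 20 20:30 start Woodwind Run-through → 1
Jun 20 23:30 end Woodwind Run-through → 0
Jun 21 07:00 start Woodwind Block → 1
Jun 21 07:30 start Full Tracking → 2
Jun 21 08:00 start Vocals Session → 3
Jun 21 09:30 end Woodwind Block → 2
Jun 21 11:00 end Full Tracking → 1
Jun 21 11:30 end Vocals Session → 0
Jun 21 14:30 start Tech Overdub → 1
Jun 21 16:00 start Sectional Soundcheck → 2
Jun 21 18:00 end Tech Overdub → 1
Jun 21 20:00 end Sectional Soundcheck → 0
Peak is 3, at Jun 21 08:00 (Full Tracking, Vocals Session, Woodwind Block).

3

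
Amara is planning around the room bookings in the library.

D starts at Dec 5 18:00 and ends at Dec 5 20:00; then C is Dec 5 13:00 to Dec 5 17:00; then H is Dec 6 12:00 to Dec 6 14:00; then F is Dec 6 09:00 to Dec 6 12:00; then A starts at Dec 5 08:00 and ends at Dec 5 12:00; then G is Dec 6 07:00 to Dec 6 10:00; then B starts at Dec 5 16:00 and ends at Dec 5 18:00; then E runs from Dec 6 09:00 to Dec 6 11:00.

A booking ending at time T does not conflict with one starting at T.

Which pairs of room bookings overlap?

B & C, E & F, E & G, F & G

Check each pair: they overlap iff neither finishes before the other starts.
Sorted by start: A, C, B, D, G, E, F, H.
C starts after A ends — done with A.
B starts before C ends → C and B overlap.
D starts after C ends — done with C.
D starts exactly when B ends (back-to-back, no overlap) — done with B.
G starts after D ends — done with D.
E starts before G ends → G and E overlap.
F starts before G ends → G and F overlap.
H starts after G ends.
F starts before E ends → E and F overlap.
H starts after E ends.
H starts exactly when F ends (back-to-back, no overlap).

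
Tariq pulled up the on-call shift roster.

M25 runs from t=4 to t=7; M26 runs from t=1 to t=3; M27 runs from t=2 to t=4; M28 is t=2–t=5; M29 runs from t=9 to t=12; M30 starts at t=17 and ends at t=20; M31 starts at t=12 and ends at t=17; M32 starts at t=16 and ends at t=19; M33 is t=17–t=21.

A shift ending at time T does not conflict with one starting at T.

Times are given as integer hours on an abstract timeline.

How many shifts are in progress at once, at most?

3

Sort all start/end points and keep a running count:
t=1 start M26 → 1
t=2 start M27 → 2
t=2 start M28 → 3
t=3 end M26 → 2
t=4 end M27 → 1
t=4 start M25 → 2
t=5 end M28 → 1
t=7 end M25 → 0
t=9 start M29 → 1
t=12 end M29 → 0
t=12 start M31 → 1
t=16 start M32 → 2
t=17 end M31 → 1
t=17 start M30 → 2
t=17 start M33 → 3
t=19 end M32 → 2
t=20 end M30 → 1
t=21 end M33 → 0
Peak is 3, at t=2 (M26, M27, M28).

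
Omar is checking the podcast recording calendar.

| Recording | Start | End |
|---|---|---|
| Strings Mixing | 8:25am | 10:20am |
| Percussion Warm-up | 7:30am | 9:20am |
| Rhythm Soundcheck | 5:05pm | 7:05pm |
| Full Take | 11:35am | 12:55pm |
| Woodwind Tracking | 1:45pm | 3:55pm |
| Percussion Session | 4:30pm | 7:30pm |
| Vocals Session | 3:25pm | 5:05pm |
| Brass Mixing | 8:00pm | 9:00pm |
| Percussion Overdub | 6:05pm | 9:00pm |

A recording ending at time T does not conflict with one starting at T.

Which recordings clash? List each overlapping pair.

Sorted by start: Percussion Warm-up, Strings Mixing, Full Take, Woodwind Tracking, Vocals Session, Percussion Session, Rhythm Soundcheck, Percussion Overdub, Brass Mixing.
Strings Mixing starts before Percussion Warm-up ends → Percussion Warm-up and Strings Mixing overlap.
Full Take starts after Percussion Warm-up ends; Percussion Warm-up is clear from here.
Full Take starts after Strings Mixing ends; Strings Mixing is clear from here.
Woodwind Tracking starts after Full Take ends; Full Take is clear from here.
Vocals Session starts before Woodwind Tracking ends → Woodwind Tracking and Vocals Session overlap.
Percussion Session starts after Woodwind Tracking ends; Woodwind Tracking is clear from here.
Percussion Session starts before Vocals Session ends → Vocals Session and Percussion Session overlap.
Rhythm Soundcheck starts exactly when Vocals Session ends (back-to-back, no overlap); Vocals Session is clear from here.
Rhythm Soundcheck starts before Percussion Session ends → Percussion Session and Rhythm Soundcheck overlap.
Percussion Overdub starts before Percussion Session ends → Percussion Session and Percussion Overdub overlap.
Brass Mixing starts after Percussion Session ends.
Percussion Overdub starts before Rhythm Soundcheck ends → Rhythm Soundcheck and Percussion Overdub overlap.
Brass Mixing starts after Rhythm Soundcheck ends.
Brass Mixing starts before Percussion Overdub ends → Percussion Overdub and Brass Mixing overlap.

Brass Mixing & Percussion Overdub, Percussion Overdub & Percussion Session, Percussion Overdub & Rhythm Soundcheck, Percussion Session & Rhythm Soundcheck, Percussion Session & Vocals Session, Percussion Warm-up & Strings Mixing, Vocals Session & Woodwind Tracking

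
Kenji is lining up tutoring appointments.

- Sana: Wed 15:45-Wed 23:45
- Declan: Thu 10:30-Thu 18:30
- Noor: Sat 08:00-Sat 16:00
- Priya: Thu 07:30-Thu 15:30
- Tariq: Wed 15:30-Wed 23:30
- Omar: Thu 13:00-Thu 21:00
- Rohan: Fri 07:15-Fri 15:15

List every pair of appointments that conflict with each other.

Declan & Omar, Declan & Priya, Omar & Priya, Sana & Tariq

Sorted by start: Tariq, Sana, Priya, Declan, Omar, Rohan, Noor.
Sana starts before Tariq ends → Tariq and Sana overlap.
Priya starts after Tariq ends, so nothing later overlaps Tariq either.
Priya starts after Sana ends, so nothing later overlaps Sana either.
Declan starts before Priya ends → Priya and Declan overlap.
Omar starts before Priya ends → Priya and Omar overlap.
Rohan starts after Priya ends, so nothing later overlaps Priya either.
Omar starts before Declan ends → Declan and Omar overlap.
Rohan starts after Declan ends, so nothing later overlaps Declan either.
Rohan starts after Omar ends, so nothing later overlaps Omar either.
Noor starts after Rohan ends.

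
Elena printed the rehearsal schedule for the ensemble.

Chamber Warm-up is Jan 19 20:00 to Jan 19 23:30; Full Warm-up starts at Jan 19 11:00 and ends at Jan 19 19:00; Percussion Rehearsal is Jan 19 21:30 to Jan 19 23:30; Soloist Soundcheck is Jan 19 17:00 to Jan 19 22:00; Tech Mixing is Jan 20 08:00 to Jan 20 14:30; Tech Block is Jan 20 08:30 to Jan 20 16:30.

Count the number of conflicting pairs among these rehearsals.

Sorted by start: Full Warm-up, Soloist Soundcheck, Chamber Warm-up, Percussion Rehearsal, Tech Mixing, Tech Block.
Soloist Soundcheck starts before Full Warm-up ends → Full Warm-up and Soloist Soundcheck overlap.
Chamber Warm-up starts after Full Warm-up ends — done with Full Warm-up.
Chamber Warm-up starts before Soloist Soundcheck ends → Soloist Soundcheck and Chamber Warm-up overlap.
Percussion Rehearsal starts before Soloist Soundcheck ends → Soloist Soundcheck and Percussion Rehearsal overlap.
Tech Mixing starts after Soloist Soundcheck ends — done with Soloist Soundcheck.
Percussion Rehearsal starts before Chamber Warm-up ends → Chamber Warm-up and Percussion Rehearsal overlap.
Tech Mixing starts after Chamber Warm-up ends — done with Chamber Warm-up.
Tech Mixing starts after Percussion Rehearsal ends — done with Percussion Rehearsal.
Tech Block starts before Tech Mixing ends → Tech Mixing and Tech Block overlap.
Overlapping pairs: Chamber Warm-up & Percussion Rehearsal, Chamber Warm-up & Soloist Soundcheck, Full Warm-up & Soloist Soundcheck, Percussion Rehearsal & Soloist Soundcheck, Tech Block & Tech Mixing — 5 in total.

5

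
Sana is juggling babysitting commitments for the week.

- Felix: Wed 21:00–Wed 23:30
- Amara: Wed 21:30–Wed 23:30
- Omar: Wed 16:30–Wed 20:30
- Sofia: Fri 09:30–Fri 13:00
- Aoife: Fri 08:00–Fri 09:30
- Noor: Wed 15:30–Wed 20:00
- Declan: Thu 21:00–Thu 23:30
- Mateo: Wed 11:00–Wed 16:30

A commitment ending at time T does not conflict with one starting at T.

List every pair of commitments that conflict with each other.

Amara & Felix, Mateo & Noor, Noor & Omar

Sorted by start: Mateo, Noor, Omar, Felix, Amara, Declan, Aoife, Sofia.
Noor starts before Mateo ends → Mateo and Noor overlap.
Omar starts exactly when Mateo ends (back-to-back, no overlap), so Mateo has no further overlaps.
Omar starts before Noor ends → Noor and Omar overlap.
Felix starts after Noor ends, so Noor has no further overlaps.
Felix starts after Omar ends, so Omar has no further overlaps.
Amara starts before Felix ends → Felix and Amara overlap.
Declan starts after Felix ends, so Felix has no further overlaps.
Declan starts after Amara ends, so Amara has no further overlaps.
Aoife starts after Declan ends, so Declan has no further overlaps.
Sofia starts exactly when Aoife ends (back-to-back, no overlap).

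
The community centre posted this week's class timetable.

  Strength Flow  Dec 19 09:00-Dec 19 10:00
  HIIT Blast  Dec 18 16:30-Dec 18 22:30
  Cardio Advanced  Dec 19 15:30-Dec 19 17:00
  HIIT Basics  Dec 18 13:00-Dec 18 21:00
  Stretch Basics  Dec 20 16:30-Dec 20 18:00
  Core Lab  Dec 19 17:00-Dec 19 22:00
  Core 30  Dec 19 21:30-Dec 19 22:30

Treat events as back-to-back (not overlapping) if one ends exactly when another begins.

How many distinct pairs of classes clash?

2

Sorted by start: HIIT Basics, HIIT Blast, Strength Flow, Cardio Advanced, Core Lab, Core 30, Stretch Basics.
HIIT Blast starts before HIIT Basics ends → HIIT Basics and HIIT Blast overlap.
Strength Flow starts after HIIT Basics ends — done with HIIT Basics.
Strength Flow starts after HIIT Blast ends — done with HIIT Blast.
Cardio Advanced starts after Strength Flow ends — done with Strength Flow.
Core Lab starts exactly when Cardio Advanced ends (back-to-back, no overlap) — done with Cardio Advanced.
Core 30 starts before Core Lab ends → Core Lab and Core 30 overlap.
Stretch Basics starts after Core Lab ends.
Stretch Basics starts after Core 30 ends.
Overlapping pairs: Core 30 & Core Lab, HIIT Basics & HIIT Blast — 2 in total.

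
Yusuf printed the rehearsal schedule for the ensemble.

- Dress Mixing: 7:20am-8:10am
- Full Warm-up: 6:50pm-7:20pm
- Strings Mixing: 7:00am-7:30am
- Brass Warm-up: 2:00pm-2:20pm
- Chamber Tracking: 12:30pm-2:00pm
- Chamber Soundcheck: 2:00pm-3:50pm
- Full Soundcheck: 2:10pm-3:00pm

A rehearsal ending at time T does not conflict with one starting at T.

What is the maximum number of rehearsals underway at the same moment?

3

Sort all start/end points and keep a running count:
7:00am start Strings Mixing → 1
7:20am start Dress Mixing → 2
7:30am end Strings Mixing → 1
8:10am end Dress Mixing → 0
12:30pm start Chamber Tracking → 1
2:00pm end Chamber Tracking → 0
2:00pm start Brass Warm-up → 1
2:00pm start Chamber Soundcheck → 2
2:10pm start Full Soundcheck → 3
2:20pm end Brass Warm-up → 2
3:00pm end Full Soundcheck → 1
3:50pm end Chamber Soundcheck → 0
6:50pm start Full Warm-up → 1
7:20pm end Full Warm-up → 0
Peak is 3, at 2:10pm (Brass Warm-up, Chamber Soundcheck, Full Soundcheck).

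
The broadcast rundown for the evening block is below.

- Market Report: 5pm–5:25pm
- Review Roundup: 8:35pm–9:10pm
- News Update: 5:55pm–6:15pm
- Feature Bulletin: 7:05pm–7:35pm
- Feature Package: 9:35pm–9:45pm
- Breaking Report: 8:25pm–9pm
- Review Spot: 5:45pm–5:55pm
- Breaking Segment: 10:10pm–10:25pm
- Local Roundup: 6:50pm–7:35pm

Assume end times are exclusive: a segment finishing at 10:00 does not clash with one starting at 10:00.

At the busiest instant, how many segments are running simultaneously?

2

Walk through starts and ends in time order (an end at T is processed before a start at T):
5pm start Market Report → 1
5:25pm end Market Report → 0
5:45pm start Review Spot → 1
5:55pm end Review Spot → 0
5:55pm start News Update → 1
6:15pm end News Update → 0
6:50pm start Local Roundup → 1
7:05pm start Feature Bulletin → 2
7:35pm end Feature Bulletin → 1
7:35pm end Local Roundup → 0
8:25pm start Breaking Report → 1
8:35pm start Review Roundup → 2
9pm end Breaking Report → 1
9:10pm end Review Roundup → 0
9:35pm start Feature Package → 1
9:45pm end Feature Package → 0
10:10pm start Breaking Segment → 1
10:25pm end Breaking Segment → 0
Peak is 2, at 7:05pm (Feature Bulletin, Local Roundup).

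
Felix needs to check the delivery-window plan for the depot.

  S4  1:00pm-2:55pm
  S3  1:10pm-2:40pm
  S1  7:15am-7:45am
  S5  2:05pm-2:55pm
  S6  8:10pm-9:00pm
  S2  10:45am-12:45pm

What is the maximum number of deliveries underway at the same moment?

Sweep the timeline, counting +1 at each start and −1 at each end (ends before starts at a tie):
7:15am start S1 → 1
7:45am end S1 → 0
10:45am start S2 → 1
12:45pm end S2 → 0
1:00pm start S4 → 1
1:10pm start S3 → 2
2:05pm start S5 → 3
2:40pm end S3 → 2
2:55pm end S4 → 1
2:55pm end S5 → 0
8:10pm start S6 → 1
9:00pm end S6 → 0
Peak is 3, at 2:05pm (S3, S4, S5).

3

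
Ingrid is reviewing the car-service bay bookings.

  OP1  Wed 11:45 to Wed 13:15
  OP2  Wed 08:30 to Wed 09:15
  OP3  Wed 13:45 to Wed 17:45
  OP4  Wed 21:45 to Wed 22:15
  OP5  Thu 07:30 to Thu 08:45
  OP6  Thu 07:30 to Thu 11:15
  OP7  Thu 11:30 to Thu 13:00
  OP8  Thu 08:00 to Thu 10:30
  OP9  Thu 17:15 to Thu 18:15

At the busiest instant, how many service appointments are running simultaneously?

3

Sweep the timeline, counting +1 at each start and −1 at each end (ends before starts at a tie):
Wed 08:30 start OP2 → 1
Wed 09:15 end OP2 → 0
Wed 11:45 start OP1 → 1
Wed 13:15 end OP1 → 0
Wed 13:45 start OP3 → 1
Wed 17:45 end OP3 → 0
Wed 21:45 start OP4 → 1
Wed 22:15 end OP4 → 0
Thu 07:30 start OP5 → 1
Thu 07:30 start OP6 → 2
Thu 08:00 start OP8 → 3
Thu 08:45 end OP5 → 2
Thu 10:30 end OP8 → 1
Thu 11:15 end OP6 → 0
Thu 11:30 start OP7 → 1
Thu 13:00 end OP7 → 0
Thu 17:15 start OP9 → 1
Thu 18:15 end OP9 → 0
Peak is 3, at Thu 08:00 (OP5, OP6, OP8).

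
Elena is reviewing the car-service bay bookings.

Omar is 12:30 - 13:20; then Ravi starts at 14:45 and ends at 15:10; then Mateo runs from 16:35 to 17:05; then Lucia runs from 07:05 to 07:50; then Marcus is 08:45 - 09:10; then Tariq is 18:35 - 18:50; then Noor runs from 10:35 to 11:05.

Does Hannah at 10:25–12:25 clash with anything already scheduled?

Lucia: ends 07:50 at or before Hannah starts 10:25 → clear.
Marcus: ends 09:10 at or before Hannah starts 10:25 → clear.
Noor: starts 10:35 before Hannah ends 12:25, and ends 11:05 after Hannah starts 10:25 → overlap.
Omar: starts 12:30 at or after Hannah ends 12:25 → clear.
Ravi: starts 14:45 at or after Hannah ends 12:25 → clear.
Mateo: starts 16:35 at or after Hannah ends 12:25 → clear.
Tariq: starts 18:35 at or after Hannah ends 12:25 → clear.
Hannah overlaps Noor.

Yes — it overlaps Noor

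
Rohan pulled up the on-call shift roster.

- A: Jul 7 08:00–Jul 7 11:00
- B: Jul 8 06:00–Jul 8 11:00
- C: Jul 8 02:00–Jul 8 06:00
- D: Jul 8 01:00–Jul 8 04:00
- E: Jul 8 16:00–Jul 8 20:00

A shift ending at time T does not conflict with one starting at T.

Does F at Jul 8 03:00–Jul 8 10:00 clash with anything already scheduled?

A: ends Jul 7 11:00 at or before F starts Jul 8 03:00 → clear.
D: starts Jul 8 01:00 before F ends Jul 8 10:00, and ends Jul 8 04:00 after F starts Jul 8 03:00 → overlap.
C: starts Jul 8 02:00 before F ends Jul 8 10:00, and ends Jul 8 06:00 after F starts Jul 8 03:00 → overlap.
B: starts Jul 8 06:00 before F ends Jul 8 10:00, and ends Jul 8 11:00 after F starts Jul 8 03:00 → overlap.
E: starts Jul 8 16:00 at or after F ends Jul 8 10:00 → clear.
F overlaps B, C, D.

Yes — it overlaps B, C, D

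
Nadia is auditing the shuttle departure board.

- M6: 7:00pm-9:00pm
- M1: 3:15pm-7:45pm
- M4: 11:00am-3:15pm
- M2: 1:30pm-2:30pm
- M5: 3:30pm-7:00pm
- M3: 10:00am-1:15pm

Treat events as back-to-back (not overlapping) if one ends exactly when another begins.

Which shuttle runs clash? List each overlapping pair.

M1 & M5, M1 & M6, M2 & M4, M3 & M4

Sorted by start: M3, M4, M2, M1, M5, M6.
M4 starts before M3 ends → M3 and M4 overlap.
M2 starts after M3 ends; M3 is clear from here.
M2 starts before M4 ends → M4 and M2 overlap.
M1 starts exactly when M4 ends (back-to-back, no overlap); M4 is clear from here.
M1 starts after M2 ends; M2 is clear from here.
M5 starts before M1 ends → M1 and M5 overlap.
M6 starts before M1 ends → M1 and M6 overlap.
M6 starts exactly when M5 ends (back-to-back, no overlap).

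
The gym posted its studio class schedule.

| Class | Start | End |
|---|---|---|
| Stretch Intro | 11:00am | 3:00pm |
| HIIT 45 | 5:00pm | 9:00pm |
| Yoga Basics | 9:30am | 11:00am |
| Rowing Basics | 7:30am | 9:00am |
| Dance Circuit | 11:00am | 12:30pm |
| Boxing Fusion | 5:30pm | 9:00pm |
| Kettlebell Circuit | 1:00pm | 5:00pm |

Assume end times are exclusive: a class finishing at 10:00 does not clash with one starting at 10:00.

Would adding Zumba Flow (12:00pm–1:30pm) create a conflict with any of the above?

Yes — it overlaps Dance Circuit, Kettlebell Circuit, Stretch Intro

Rowing Basics: ends 9:00am at or before Zumba Flow starts 12:00pm → clear.
Yoga Basics: ends 11:00am at or before Zumba Flow starts 12:00pm → clear.
Dance Circuit: starts 11:00am before Zumba Flow ends 1:30pm, and ends 12:30pm after Zumba Flow starts 12:00pm → overlap.
Stretch Intro: starts 11:00am before Zumba Flow ends 1:30pm, and ends 3:00pm after Zumba Flow starts 12:00pm → overlap.
Kettlebell Circuit: starts 1:00pm before Zumba Flow ends 1:30pm, and ends 5:00pm after Zumba Flow starts 12:00pm → overlap.
HIIT 45: starts 5:00pm at or after Zumba Flow ends 1:30pm → clear.
Boxing Fusion: starts 5:30pm at or after Zumba Flow ends 1:30pm → clear.
Zumba Flow overlaps Kettlebell Circuit, Dance Circuit, Stretch Intro.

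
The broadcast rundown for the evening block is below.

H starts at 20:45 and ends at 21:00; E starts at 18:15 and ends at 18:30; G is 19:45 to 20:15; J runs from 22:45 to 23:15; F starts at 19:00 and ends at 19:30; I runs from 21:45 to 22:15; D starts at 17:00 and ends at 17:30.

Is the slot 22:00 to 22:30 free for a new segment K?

No — it overlaps I

D: ends 17:30 at or before K starts 22:00 → clear.
E: ends 18:30 at or before K starts 22:00 → clear.
F: ends 19:30 at or before K starts 22:00 → clear.
G: ends 20:15 at or before K starts 22:00 → clear.
H: ends 21:00 at or before K starts 22:00 → clear.
I: starts 21:45 before K ends 22:30, and ends 22:15 after K starts 22:00 → overlap.
J: starts 22:45 at or after K ends 22:30 → clear.
K overlaps I.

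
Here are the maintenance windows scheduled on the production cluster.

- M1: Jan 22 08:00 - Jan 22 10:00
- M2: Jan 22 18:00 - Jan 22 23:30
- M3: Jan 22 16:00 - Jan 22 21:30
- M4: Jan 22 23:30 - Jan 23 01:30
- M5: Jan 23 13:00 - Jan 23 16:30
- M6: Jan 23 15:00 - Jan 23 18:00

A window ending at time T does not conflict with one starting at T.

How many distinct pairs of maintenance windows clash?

Check each pair: they overlap iff neither finishes before the other starts.
Sorted by start: M1, M3, M2, M4, M5, M6.
M3 starts after M1 ends, so nothing later overlaps M1 either.
M2 starts before M3 ends → M3 and M2 overlap.
M4 starts after M3 ends, so nothing later overlaps M3 either.
M4 starts exactly when M2 ends (back-to-back, no overlap), so nothing later overlaps M2 either.
M5 starts after M4 ends, so nothing later overlaps M4 either.
M6 starts before M5 ends → M5 and M6 overlap.
Overlapping pairs: M2 & M3, M5 & M6 — 2 in total.

2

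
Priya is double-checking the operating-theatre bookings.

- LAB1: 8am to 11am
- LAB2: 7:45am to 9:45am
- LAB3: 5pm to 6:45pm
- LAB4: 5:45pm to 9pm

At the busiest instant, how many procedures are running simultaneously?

2

Sort all start/end points and keep a running count:
7:45am start LAB2 → 1
8am start LAB1 → 2
9:45am end LAB2 → 1
11am end LAB1 → 0
5pm start LAB3 → 1
5:45pm start LAB4 → 2
6:45pm end LAB3 → 1
9pm end LAB4 → 0
Peak is 2, at 8am (LAB1, LAB2).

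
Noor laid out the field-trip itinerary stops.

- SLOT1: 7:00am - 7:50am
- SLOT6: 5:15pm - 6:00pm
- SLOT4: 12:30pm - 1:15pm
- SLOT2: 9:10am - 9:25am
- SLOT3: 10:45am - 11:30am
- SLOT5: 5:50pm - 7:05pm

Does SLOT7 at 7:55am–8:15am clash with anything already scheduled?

SLOT1: ends 7:50am at or before SLOT7 starts 7:55am → clear.
SLOT2: starts 9:10am at or after SLOT7 ends 8:15am → clear.
SLOT3: starts 10:45am at or after SLOT7 ends 8:15am → clear.
SLOT4: starts 12:30pm at or after SLOT7 ends 8:15am → clear.
SLOT6: starts 5:15pm at or after SLOT7 ends 8:15am → clear.
SLOT5: starts 5:50pm at or after SLOT7 ends 8:15am → clear.

No — it doesn't clash with anything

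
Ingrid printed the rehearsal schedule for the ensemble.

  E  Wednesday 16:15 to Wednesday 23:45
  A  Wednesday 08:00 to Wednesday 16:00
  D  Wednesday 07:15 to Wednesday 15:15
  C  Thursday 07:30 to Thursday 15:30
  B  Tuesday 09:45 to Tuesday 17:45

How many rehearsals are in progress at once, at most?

Walk through starts and ends in time order (an end at T is processed before a start at T):
Tuesday 09:45 start B → 1
Tuesday 17:45 end B → 0
Wednesday 07:15 start D → 1
Wednesday 08:00 start A → 2
Wednesday 15:15 end D → 1
Wednesday 16:00 end A → 0
Wednesday 16:15 start E → 1
Wednesday 23:45 end E → 0
Thursday 07:30 start C → 1
Thursday 15:30 end C → 0
Peak is 2, at Wednesday 08:00 (A, D).

2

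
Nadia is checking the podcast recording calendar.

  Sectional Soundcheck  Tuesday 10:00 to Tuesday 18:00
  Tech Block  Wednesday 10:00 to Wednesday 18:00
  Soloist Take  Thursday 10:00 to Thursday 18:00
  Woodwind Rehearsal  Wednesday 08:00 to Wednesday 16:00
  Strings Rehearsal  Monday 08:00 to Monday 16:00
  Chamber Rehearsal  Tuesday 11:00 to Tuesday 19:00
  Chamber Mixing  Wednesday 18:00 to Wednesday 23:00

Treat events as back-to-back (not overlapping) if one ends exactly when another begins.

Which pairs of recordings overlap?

Chamber Rehearsal & Sectional Soundcheck, Tech Block & Woodwind Rehearsal

Sorted by start: Strings Rehearsal, Sectional Soundcheck, Chamber Rehearsal, Woodwind Rehearsal, Tech Block, Chamber Mixing, Soloist Take.
Sectional Soundcheck starts after Strings Rehearsal ends — done with Strings Rehearsal.
Chamber Rehearsal starts before Sectional Soundcheck ends → Sectional Soundcheck and Chamber Rehearsal overlap.
Woodwind Rehearsal starts after Sectional Soundcheck ends — done with Sectional Soundcheck.
Woodwind Rehearsal starts after Chamber Rehearsal ends — done with Chamber Rehearsal.
Tech Block starts before Woodwind Rehearsal ends → Woodwind Rehearsal and Tech Block overlap.
Chamber Mixing starts after Woodwind Rehearsal ends — done with Woodwind Rehearsal.
Chamber Mixing starts exactly when Tech Block ends (back-to-back, no overlap) — done with Tech Block.
Soloist Take starts after Chamber Mixing ends.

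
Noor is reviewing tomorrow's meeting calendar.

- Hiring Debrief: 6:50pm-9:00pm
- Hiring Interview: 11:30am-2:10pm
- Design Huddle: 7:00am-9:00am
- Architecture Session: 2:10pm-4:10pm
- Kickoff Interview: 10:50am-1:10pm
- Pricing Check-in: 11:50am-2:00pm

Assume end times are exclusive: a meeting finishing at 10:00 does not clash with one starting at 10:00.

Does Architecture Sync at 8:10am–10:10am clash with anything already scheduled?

Yes — it overlaps Design Huddle

Design Huddle: starts 7:00am before Architecture Sync ends 10:10am, and ends 9:00am after Architecture Sync starts 8:10am → overlap.
Kickoff Interview: starts 10:50am at or after Architecture Sync ends 10:10am → clear.
Hiring Interview: starts 11:30am at or after Architecture Sync ends 10:10am → clear.
Pricing Check-in: starts 11:50am at or after Architecture Sync ends 10:10am → clear.
Architecture Session: starts 2:10pm at or after Architecture Sync ends 10:10am → clear.
Hiring Debrief: starts 6:50pm at or after Architecture Sync ends 10:10am → clear.
Architecture Sync overlaps Design Huddle.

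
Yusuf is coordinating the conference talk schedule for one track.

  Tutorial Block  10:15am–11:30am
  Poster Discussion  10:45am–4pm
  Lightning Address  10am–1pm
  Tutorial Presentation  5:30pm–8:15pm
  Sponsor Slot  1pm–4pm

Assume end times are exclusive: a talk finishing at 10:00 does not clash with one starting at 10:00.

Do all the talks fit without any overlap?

Sorted by start: Lightning Address, Tutorial Block, Poster Discussion, Sponsor Slot, Tutorial Presentation.
Tutorial Block starts before Lightning Address ends → Lightning Address and Tutorial Block overlap.
That's a conflict, so the schedule is not conflict-free.

No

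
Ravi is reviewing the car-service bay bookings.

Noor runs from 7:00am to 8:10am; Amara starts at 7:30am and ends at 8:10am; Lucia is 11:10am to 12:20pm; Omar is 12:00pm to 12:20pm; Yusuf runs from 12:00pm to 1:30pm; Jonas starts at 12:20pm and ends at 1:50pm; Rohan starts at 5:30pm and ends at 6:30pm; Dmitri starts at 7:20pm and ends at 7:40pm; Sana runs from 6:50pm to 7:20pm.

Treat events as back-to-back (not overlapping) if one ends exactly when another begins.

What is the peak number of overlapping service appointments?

3

Walk through starts and ends in time order (an end at T is processed before a start at T):
7:00am start Noor → 1
7:30am start Amara → 2
8:10am end Amara → 1
8:10am end Noor → 0
11:10am start Lucia → 1
12:00pm start Omar → 2
12:00pm start Yusuf → 3
12:20pm end Lucia → 2
12:20pm end Omar → 1
12:20pm start Jonas → 2
1:30pm end Yusuf → 1
1:50pm end Jonas → 0
5:30pm start Rohan → 1
6:30pm end Rohan → 0
6:50pm start Sana → 1
7:20pm end Sana → 0
7:20pm start Dmitri → 1
7:40pm end Dmitri → 0
Peak is 3, at 12:00pm (Lucia, Omar, Yusuf).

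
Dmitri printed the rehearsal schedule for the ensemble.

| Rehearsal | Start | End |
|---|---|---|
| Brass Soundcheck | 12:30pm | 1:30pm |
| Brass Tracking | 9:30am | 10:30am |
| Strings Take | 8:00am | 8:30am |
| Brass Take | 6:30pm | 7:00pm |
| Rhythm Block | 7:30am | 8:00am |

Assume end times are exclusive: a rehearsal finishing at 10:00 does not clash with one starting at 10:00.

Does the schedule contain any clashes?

No

Sorted by start: Rhythm Block, Strings Take, Brass Tracking, Brass Soundcheck, Brass Take.
Strings Take starts exactly when Rhythm Block ends (back-to-back, no overlap); Rhythm Block is clear from here.
Brass Tracking starts after Strings Take ends; Strings Take is clear from here.
Brass Soundcheck starts after Brass Tracking ends; Brass Tracking is clear from here.
Brass Take starts after Brass Soundcheck ends.
Every pair is clear; the schedule has no overlaps.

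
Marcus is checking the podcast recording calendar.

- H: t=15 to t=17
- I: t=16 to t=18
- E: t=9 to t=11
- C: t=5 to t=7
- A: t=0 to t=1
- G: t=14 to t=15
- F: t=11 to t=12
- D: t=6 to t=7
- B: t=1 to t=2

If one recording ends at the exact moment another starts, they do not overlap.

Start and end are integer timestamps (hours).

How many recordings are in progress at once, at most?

Sort all start/end points and keep a running count:
t=0 start A → 1
t=1 end A → 0
t=1 start B → 1
t=2 end B → 0
t=5 start C → 1
t=6 start D → 2
t=7 end C → 1
t=7 end D → 0
t=9 start E → 1
t=11 end E → 0
t=11 start F → 1
t=12 end F → 0
t=14 start G → 1
t=15 end G → 0
t=15 start H → 1
t=16 start I → 2
t=17 end H → 1
t=18 end I → 0
Peak is 2, at t=6 (C, D).

2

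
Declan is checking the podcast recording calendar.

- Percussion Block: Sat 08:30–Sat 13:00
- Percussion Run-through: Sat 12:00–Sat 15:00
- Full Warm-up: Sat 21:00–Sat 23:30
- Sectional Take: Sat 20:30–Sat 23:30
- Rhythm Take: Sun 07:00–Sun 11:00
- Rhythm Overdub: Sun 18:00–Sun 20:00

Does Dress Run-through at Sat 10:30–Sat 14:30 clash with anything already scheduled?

Percussion Block: starts Sat 08:30 before Dress Run-through ends Sat 14:30, and ends Sat 13:00 after Dress Run-through starts Sat 10:30 → overlap.
Percussion Run-through: starts Sat 12:00 before Dress Run-through ends Sat 14:30, and ends Sat 15:00 after Dress Run-through starts Sat 10:30 → overlap.
Sectional Take: starts Sat 20:30 at or after Dress Run-through ends Sat 14:30 → clear.
Full Warm-up: starts Sat 21:00 at or after Dress Run-through ends Sat 14:30 → clear.
Rhythm Take: starts Sun 07:00 at or after Dress Run-through ends Sat 14:30 → clear.
Rhythm Overdub: starts Sun 18:00 at or after Dress Run-through ends Sat 14:30 → clear.
Dress Run-through overlaps Percussion Block, Percussion Run-through.

Yes — it overlaps Percussion Block, Percussion Run-through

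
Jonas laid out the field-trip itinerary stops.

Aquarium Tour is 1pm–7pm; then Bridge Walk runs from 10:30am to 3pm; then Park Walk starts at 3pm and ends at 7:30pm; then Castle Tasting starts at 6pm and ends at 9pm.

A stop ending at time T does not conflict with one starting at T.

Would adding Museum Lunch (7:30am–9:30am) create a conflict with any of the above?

No — it doesn't clash with anything

Bridge Walk: starts 10:30am at or after Museum Lunch ends 9:30am → clear.
Aquarium Tour: starts 1pm at or after Museum Lunch ends 9:30am → clear.
Park Walk: starts 3pm at or after Museum Lunch ends 9:30am → clear.
Castle Tasting: starts 6pm at or after Museum Lunch ends 9:30am → clear.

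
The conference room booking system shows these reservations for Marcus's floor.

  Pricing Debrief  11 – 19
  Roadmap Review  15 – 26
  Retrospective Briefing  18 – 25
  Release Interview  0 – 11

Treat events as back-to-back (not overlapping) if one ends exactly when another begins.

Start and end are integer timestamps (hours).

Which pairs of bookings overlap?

Sorted by start: Release Interview, Pricing Debrief, Roadmap Review, Retrospective Briefing.
Pricing Debrief starts exactly when Release Interview ends (back-to-back, no overlap) — done with Release Interview.
Roadmap Review starts before Pricing Debrief ends → Pricing Debrief and Roadmap Review overlap.
Retrospective Briefing starts before Pricing Debrief ends → Pricing Debrief and Retrospective Briefing overlap.
Retrospective Briefing starts before Roadmap Review ends → Roadmap Review and Retrospective Briefing overlap.

Pricing Debrief & Retrospective Briefing, Pricing Debrief & Roadmap Review, Retrospective Briefing & Roadmap Review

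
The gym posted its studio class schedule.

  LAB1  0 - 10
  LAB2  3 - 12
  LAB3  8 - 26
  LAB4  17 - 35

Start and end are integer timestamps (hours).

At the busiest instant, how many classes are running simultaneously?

Walk through starts and ends in time order (an end at T is processed before a start at T):
0 start LAB1 → 1
3 start LAB2 → 2
8 start LAB3 → 3
10 end LAB1 → 2
12 end LAB2 → 1
17 start LAB4 → 2
26 end LAB3 → 1
35 end LAB4 → 0
Peak is 3, at 8 (LAB1, LAB2, LAB3).

3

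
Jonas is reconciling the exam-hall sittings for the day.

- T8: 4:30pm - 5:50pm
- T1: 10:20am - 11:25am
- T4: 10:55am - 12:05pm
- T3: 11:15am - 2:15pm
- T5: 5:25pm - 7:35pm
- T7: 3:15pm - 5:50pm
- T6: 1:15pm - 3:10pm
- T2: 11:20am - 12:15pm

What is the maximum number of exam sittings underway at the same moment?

4

Sort all start/end points and keep a running count:
10:20am start T1 → 1
10:55am start T4 → 2
11:15am start T3 → 3
11:20am start T2 → 4
11:25am end T1 → 3
12:05pm end T4 → 2
12:15pm end T2 → 1
1:15pm start T6 → 2
2:15pm end T3 → 1
3:10pm end T6 → 0
3:15pm start T7 → 1
4:30pm start T8 → 2
5:25pm start T5 → 3
5:50pm end T7 → 2
5:50pm end T8 → 1
7:35pm end T5 → 0
Peak is 4, at 11:20am (T1, T2, T3, T4).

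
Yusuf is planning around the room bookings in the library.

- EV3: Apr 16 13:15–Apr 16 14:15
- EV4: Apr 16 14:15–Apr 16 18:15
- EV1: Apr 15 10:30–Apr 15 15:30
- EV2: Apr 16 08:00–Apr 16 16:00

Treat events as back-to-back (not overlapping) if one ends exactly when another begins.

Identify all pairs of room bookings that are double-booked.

EV2 & EV3, EV2 & EV4

Sorted by start: EV1, EV2, EV3, EV4.
EV2 starts after EV1 ends, so nothing later overlaps EV1 either.
EV3 starts before EV2 ends → EV2 and EV3 overlap.
EV4 starts before EV2 ends → EV2 and EV4 overlap.
EV4 starts exactly when EV3 ends (back-to-back, no overlap).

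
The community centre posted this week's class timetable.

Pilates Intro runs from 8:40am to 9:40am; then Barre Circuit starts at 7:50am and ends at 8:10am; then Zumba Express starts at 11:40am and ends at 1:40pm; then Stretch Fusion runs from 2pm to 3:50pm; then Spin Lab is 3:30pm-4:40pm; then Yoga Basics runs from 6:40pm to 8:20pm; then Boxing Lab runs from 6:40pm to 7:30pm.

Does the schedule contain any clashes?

Sorted by start: Barre Circuit, Pilates Intro, Zumba Express, Stretch Fusion, Spin Lab, Yoga Basics, Boxing Lab.
Pilates Intro starts after Barre Circuit ends, so Barre Circuit has no further overlaps.
Zumba Express starts after Pilates Intro ends, so Pilates Intro has no further overlaps.
Stretch Fusion starts after Zumba Express ends, so Zumba Express has no further overlaps.
Spin Lab starts before Stretch Fusion ends → Stretch Fusion and Spin Lab overlap.
That's a conflict, so the schedule is not conflict-free.

Yes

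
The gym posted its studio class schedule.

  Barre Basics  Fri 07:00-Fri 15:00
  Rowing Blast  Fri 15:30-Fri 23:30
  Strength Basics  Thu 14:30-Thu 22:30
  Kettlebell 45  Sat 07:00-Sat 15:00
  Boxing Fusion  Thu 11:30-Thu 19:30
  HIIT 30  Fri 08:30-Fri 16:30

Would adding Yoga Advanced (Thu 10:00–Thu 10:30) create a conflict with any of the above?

Boxing Fusion: starts Thu 11:30 at or after Yoga Advanced ends Thu 10:30 → clear.
Strength Basics: starts Thu 14:30 at or after Yoga Advanced ends Thu 10:30 → clear.
Barre Basics: starts Fri 07:00 at or after Yoga Advanced ends Thu 10:30 → clear.
HIIT 30: starts Fri 08:30 at or after Yoga Advanced ends Thu 10:30 → clear.
Rowing Blast: starts Fri 15:30 at or after Yoga Advanced ends Thu 10:30 → clear.
Kettlebell 45: starts Sat 07:00 at or after Yoga Advanced ends Thu 10:30 → clear.

No — it doesn't clash with anything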